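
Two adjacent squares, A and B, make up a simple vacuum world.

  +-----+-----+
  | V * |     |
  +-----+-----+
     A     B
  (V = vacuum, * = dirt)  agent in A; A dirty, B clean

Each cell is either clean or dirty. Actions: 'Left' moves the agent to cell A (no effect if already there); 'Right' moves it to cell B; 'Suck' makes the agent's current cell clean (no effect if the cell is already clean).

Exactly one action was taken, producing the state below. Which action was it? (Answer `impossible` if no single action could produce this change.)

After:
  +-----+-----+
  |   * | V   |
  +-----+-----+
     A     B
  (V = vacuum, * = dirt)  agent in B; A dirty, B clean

try  Left: loc=A A=dirty B=clean
try Right: loc=B A=dirty B=clean  ← match
try  Suck: loc=A A=clean B=clean

Right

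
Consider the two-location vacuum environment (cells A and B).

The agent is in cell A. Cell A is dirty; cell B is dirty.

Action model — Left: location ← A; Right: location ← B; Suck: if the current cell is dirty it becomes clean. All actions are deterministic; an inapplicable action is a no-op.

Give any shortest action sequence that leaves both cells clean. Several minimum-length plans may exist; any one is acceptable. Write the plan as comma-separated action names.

1. Suck → in A — A clean, B dirty
2. Right → in B — A clean, B dirty
3. Suck → in B — A clean, B clean
min 3: Suck A + move + Suck B

Suck, Right, Suck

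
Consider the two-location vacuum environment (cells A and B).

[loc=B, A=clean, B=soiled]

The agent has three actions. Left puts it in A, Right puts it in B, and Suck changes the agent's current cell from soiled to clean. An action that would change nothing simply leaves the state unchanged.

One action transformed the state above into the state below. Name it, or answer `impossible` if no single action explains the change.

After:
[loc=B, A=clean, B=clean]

try  Left: in A — A clean, B soiled
try Right: in B — A clean, B soiled
try  Suck: in B — A clean, B clean  ← match

Suck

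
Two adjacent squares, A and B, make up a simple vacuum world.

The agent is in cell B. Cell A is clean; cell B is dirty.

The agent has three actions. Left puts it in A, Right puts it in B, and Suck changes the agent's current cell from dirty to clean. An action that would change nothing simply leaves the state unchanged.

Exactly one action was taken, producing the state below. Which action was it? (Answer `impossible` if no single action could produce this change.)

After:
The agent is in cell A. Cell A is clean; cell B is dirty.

Left

try  Left: <A|clean|dirty>  ← match
try Right: <B|clean|dirty>
try  Suck: <B|clean|clean>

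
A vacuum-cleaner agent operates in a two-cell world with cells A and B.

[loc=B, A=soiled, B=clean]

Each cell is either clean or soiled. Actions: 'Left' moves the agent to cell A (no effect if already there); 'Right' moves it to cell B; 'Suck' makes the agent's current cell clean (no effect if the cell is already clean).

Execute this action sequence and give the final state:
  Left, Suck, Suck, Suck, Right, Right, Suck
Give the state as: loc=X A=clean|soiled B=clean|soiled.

Left (#1): loc=A A=soiled B=clean
Suck (#2): loc=A A=clean B=clean
Suck (#3): loc=A A=clean B=clean
Suck (#4): loc=A A=clean B=clean
Right (#5): loc=B A=clean B=clean
Right (#6): loc=B A=clean B=clean
Suck (#7): loc=B A=clean B=clean

loc=B A=clean B=clean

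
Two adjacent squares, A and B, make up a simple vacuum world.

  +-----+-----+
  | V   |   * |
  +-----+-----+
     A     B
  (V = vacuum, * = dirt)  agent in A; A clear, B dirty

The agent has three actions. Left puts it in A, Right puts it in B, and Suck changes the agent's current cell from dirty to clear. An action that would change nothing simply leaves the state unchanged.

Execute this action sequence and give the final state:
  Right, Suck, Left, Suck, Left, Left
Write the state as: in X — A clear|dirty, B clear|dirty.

in A — A clear, B clear

1) do Right; now in B — A clear, B dirty
2) do Suck; now in B — A clear, B clear
3) do Left; now in A — A clear, B clear
4) do Suck; now in A — A clear, B clear
5) do Left; now in A — A clear, B clear
6) do Left; now in A — A clear, B clear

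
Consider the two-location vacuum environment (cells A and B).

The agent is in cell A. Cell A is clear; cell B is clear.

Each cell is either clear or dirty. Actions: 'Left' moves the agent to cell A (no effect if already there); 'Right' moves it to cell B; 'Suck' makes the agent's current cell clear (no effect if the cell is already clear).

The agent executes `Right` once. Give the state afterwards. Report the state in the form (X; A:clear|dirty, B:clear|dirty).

start: (A; A:clear, B:clear)
t=1 Right ⇒ (B; A:clear, B:clear)

(B; A:clear, B:clear)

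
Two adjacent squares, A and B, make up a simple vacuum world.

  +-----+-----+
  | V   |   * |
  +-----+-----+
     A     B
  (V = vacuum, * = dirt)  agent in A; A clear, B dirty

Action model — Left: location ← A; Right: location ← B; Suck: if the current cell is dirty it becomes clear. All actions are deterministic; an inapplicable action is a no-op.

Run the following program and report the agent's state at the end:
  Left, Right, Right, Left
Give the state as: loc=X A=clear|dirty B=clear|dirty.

1) do Left; now loc=A A=clear B=dirty
2) do Right; now loc=B A=clear B=dirty
3) do Right; now loc=B A=clear B=dirty
4) do Left; now loc=A A=clear B=dirty

loc=A A=clear B=dirty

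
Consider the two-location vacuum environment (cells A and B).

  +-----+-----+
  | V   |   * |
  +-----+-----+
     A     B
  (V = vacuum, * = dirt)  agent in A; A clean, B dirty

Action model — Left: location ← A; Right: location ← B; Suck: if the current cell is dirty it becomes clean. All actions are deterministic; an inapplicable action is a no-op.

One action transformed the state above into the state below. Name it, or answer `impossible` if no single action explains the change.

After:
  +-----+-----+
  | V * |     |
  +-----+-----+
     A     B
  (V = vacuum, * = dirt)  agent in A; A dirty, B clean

impossible

try  Left: (A; A:clean, B:dirty)
try Right: (B; A:clean, B:dirty)
try  Suck: (A; A:clean, B:dirty)
no single action produces the after-state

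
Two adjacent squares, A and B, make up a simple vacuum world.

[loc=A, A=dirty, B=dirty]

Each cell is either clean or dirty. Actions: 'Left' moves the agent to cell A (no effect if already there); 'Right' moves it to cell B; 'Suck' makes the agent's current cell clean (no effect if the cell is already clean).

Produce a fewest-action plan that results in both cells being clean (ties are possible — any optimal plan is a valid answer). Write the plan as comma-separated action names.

Suck, Right, Suck

1) do Suck; now in A — A clean, B dirty
2) do Right; now in B — A clean, B dirty
3) do Suck; now in B — A clean, B clean
min 3: Suck A + move + Suck B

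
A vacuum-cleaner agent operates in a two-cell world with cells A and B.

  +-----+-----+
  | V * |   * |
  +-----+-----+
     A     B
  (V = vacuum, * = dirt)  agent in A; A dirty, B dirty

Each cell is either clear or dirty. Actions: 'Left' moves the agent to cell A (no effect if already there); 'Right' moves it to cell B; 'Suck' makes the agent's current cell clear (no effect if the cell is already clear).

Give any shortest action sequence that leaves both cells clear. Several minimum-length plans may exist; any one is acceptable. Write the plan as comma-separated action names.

t=1 Suck ⇒ (A; A:clear, B:dirty)
t=2 Right ⇒ (B; A:clear, B:dirty)
t=3 Suck ⇒ (B; A:clear, B:clear)
min 3: Suck A + move + Suck B

Suck, Right, Suck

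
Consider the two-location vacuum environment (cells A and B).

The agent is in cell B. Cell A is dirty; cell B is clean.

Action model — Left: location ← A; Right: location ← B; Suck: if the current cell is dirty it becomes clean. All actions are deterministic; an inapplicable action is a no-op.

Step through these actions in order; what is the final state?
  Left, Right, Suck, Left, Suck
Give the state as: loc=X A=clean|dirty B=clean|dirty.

loc=A A=clean B=clean

1) do Left; now loc=A A=dirty B=clean
2) do Right; now loc=B A=dirty B=clean
3) do Suck; now loc=B A=dirty B=clean
4) do Left; now loc=A A=dirty B=clean
5) do Suck; now loc=A A=clean B=clean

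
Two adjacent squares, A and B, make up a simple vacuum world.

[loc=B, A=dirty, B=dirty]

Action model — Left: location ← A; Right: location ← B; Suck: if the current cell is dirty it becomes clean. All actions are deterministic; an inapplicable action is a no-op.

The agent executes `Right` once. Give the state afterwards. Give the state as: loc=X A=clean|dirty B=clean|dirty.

start: loc=B A=dirty B=dirty
[1] after Right: loc=B A=dirty B=dirty

loc=B A=dirty B=dirty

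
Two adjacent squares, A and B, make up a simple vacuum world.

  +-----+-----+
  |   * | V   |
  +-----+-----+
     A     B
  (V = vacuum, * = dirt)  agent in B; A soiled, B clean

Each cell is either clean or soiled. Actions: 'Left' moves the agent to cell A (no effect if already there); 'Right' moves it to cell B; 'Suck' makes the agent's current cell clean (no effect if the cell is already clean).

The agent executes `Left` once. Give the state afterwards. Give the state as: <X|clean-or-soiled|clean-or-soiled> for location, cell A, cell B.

start: <B|soiled|clean>
1. Left → <A|soiled|clean>

<A|soiled|clean>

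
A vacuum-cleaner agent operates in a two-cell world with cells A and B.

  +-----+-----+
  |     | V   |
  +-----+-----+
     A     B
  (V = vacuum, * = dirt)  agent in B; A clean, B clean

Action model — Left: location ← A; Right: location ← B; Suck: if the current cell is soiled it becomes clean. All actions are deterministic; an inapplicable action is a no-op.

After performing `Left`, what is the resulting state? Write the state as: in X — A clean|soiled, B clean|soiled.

in A — A clean, B clean

start: in B — A clean, B clean
[1] after Left: in A — A clean, B clean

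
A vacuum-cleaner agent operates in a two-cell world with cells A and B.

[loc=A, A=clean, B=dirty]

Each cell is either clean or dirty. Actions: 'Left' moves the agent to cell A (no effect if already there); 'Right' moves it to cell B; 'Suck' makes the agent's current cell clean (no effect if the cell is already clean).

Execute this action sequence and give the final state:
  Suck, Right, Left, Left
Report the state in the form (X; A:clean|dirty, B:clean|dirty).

(A; A:clean, B:dirty)

1. Suck → (A; A:clean, B:dirty)
2. Right → (B; A:clean, B:dirty)
3. Left → (A; A:clean, B:dirty)
4. Left → (A; A:clean, B:dirty)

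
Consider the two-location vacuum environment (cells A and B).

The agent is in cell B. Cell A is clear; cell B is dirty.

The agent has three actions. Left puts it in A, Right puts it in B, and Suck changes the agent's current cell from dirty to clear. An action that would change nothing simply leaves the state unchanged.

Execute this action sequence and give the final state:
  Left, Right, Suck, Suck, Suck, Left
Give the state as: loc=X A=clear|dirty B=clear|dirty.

loc=A A=clear B=clear

1. Left → loc=A A=clear B=dirty
2. Right → loc=B A=clear B=dirty
3. Suck → loc=B A=clear B=clear
4. Suck → loc=B A=clear B=clear
5. Suck → loc=B A=clear B=clear
6. Left → loc=A A=clear B=clear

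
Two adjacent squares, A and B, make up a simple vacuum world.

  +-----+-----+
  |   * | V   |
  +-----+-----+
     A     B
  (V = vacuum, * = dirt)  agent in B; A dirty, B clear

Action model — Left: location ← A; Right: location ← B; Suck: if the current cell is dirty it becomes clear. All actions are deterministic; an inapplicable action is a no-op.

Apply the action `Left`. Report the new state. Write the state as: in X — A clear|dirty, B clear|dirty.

start: in B — A dirty, B clear
step 1/1 (Left): in A — A dirty, B clear

in A — A dirty, B clear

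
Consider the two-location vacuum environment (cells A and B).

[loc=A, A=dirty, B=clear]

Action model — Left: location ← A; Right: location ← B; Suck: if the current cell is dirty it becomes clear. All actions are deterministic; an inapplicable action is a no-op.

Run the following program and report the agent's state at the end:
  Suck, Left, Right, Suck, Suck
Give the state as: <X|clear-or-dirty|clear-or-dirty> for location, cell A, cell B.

t=1 Suck ⇒ <A|clear|clear>
t=2 Left ⇒ <A|clear|clear>
t=3 Right ⇒ <B|clear|clear>
t=4 Suck ⇒ <B|clear|clear>
t=5 Suck ⇒ <B|clear|clear>

<B|clear|clear>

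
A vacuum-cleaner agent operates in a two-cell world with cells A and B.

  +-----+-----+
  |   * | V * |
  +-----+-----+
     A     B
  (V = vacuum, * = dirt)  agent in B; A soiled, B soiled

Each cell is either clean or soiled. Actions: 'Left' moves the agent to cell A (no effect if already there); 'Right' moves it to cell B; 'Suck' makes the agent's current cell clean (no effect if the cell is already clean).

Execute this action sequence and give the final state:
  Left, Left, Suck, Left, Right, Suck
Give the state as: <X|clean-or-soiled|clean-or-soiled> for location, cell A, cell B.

step 1/6 (Left): <A|soiled|soiled>
step 2/6 (Left): <A|soiled|soiled>
step 3/6 (Suck): <A|clean|soiled>
step 4/6 (Left): <A|clean|soiled>
step 5/6 (Right): <B|clean|soiled>
step 6/6 (Suck): <B|clean|clean>

<B|clean|clean>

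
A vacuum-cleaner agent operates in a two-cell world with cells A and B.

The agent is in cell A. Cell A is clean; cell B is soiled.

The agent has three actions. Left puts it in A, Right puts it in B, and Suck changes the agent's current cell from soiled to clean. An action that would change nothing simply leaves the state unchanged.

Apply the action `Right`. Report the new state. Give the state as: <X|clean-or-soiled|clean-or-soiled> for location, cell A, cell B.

start: <A|clean|soiled>
1. Right → <B|clean|soiled>

<B|clean|soiled>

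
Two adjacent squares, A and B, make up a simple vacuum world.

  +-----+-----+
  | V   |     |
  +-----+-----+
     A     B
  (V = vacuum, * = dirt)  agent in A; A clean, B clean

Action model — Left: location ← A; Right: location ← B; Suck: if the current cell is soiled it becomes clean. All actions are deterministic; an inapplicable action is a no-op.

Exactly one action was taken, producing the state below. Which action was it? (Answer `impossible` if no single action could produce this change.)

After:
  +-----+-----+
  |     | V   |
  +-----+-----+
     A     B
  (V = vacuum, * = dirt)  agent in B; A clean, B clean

try  Left: <A|clean|clean>
try Right: <B|clean|clean>  ← match
try  Suck: <A|clean|clean>

Right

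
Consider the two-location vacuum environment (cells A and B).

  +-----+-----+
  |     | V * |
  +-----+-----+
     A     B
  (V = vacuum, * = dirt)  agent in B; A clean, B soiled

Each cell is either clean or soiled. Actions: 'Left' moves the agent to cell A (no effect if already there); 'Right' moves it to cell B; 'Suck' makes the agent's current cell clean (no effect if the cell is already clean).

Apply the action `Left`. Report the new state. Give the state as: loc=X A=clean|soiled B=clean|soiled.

loc=A A=clean B=soiled

start: loc=B A=clean B=soiled
t=1 Left ⇒ loc=A A=clean B=soiled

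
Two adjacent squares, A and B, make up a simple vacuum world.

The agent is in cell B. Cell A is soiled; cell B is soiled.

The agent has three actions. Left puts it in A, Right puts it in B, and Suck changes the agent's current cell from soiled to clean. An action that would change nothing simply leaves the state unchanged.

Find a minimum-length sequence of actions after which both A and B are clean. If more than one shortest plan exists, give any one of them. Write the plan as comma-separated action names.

Suck, Left, Suck

step 1/3 (Suck): (B; A:soiled, B:clean)
step 2/3 (Left): (A; A:soiled, B:clean)
step 3/3 (Suck): (A; A:clean, B:clean)
min 3: Suck B + move + Suck A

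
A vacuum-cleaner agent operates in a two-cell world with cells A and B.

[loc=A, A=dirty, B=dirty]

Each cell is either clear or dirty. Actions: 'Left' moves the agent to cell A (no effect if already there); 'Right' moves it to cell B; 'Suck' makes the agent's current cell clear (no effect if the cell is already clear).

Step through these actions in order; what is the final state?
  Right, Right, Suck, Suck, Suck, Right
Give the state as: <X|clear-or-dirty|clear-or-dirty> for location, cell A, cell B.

<B|dirty|clear>

t=1 Right ⇒ <B|dirty|dirty>
t=2 Right ⇒ <B|dirty|dirty>
t=3 Suck ⇒ <B|dirty|clear>
t=4 Suck ⇒ <B|dirty|clear>
t=5 Suck ⇒ <B|dirty|clear>
t=6 Right ⇒ <B|dirty|clear>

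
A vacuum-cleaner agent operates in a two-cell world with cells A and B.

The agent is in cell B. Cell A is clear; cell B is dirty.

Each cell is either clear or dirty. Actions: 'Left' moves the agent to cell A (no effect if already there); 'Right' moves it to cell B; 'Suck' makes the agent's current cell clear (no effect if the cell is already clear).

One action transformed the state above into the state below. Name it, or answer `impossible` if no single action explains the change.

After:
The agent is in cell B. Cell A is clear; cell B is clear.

try  Left: in A — A clear, B dirty
try Right: in B — A clear, B dirty
try  Suck: in B — A clear, B clear  ← match

Suck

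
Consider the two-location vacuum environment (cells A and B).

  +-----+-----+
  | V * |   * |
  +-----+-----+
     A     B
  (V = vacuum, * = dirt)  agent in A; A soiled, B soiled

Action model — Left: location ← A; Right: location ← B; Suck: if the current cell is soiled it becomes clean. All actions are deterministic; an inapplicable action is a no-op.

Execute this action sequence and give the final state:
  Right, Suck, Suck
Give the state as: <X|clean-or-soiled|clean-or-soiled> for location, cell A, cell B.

[1] after Right: <B|soiled|soiled>
[2] after Suck: <B|soiled|clean>
[3] after Suck: <B|soiled|clean>

<B|soiled|clean>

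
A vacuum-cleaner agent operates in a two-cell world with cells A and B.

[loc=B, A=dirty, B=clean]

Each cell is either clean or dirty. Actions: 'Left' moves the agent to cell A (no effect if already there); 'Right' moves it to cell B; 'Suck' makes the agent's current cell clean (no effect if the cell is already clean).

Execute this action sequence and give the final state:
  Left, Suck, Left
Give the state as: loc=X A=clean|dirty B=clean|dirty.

loc=A A=clean B=clean

Left (#1): loc=A A=dirty B=clean
Suck (#2): loc=A A=clean B=clean
Left (#3): loc=A A=clean B=clean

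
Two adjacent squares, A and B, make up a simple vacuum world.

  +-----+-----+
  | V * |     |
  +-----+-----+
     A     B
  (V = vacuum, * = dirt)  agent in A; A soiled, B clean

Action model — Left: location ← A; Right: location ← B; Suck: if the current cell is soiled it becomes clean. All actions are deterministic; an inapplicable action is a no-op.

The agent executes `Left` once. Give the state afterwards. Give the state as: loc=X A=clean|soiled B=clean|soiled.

loc=A A=soiled B=clean

start: loc=A A=soiled B=clean
1) do Left; now loc=A A=soiled B=clean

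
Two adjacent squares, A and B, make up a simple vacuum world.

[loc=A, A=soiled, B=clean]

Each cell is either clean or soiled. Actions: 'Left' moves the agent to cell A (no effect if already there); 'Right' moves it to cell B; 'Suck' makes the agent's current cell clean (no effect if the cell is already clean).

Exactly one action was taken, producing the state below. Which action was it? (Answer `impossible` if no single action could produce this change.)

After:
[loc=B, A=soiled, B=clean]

try  Left: <A|soiled|clean>
try Right: <B|soiled|clean>  ← match
try  Suck: <A|clean|clean>

Right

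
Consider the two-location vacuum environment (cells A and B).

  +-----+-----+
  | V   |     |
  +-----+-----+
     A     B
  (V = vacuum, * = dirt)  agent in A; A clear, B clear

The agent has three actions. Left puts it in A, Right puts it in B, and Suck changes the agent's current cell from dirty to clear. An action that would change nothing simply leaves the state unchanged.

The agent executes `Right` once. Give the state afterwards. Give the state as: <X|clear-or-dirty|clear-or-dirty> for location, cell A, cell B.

start: <A|clear|clear>
1) do Right; now <B|clear|clear>

<B|clear|clear>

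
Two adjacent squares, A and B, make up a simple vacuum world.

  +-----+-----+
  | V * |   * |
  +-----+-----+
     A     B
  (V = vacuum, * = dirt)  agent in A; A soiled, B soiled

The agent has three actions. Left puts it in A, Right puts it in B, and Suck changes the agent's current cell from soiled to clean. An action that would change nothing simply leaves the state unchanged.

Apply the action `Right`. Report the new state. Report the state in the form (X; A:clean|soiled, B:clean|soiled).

start: (A; A:soiled, B:soiled)
1. Right → (B; A:soiled, B:soiled)

(B; A:soiled, B:soiled)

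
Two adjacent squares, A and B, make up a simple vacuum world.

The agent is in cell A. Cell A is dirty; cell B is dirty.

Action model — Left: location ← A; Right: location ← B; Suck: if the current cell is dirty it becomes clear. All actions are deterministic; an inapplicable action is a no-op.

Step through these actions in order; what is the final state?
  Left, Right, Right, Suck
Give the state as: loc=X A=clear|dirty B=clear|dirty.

loc=B A=dirty B=clear

Left (#1): loc=A A=dirty B=dirty
Right (#2): loc=B A=dirty B=dirty
Right (#3): loc=B A=dirty B=dirty
Suck (#4): loc=B A=dirty B=clear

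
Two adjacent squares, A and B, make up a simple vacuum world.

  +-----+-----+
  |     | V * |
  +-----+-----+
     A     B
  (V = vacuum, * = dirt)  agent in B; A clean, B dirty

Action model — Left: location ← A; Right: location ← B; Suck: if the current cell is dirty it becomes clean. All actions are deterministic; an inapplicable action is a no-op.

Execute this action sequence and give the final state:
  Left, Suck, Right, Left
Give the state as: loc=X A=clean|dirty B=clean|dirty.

[1] after Left: loc=A A=clean B=dirty
[2] after Suck: loc=A A=clean B=dirty
[3] after Right: loc=B A=clean B=dirty
[4] after Left: loc=A A=clean B=dirty

loc=A A=clean B=dirty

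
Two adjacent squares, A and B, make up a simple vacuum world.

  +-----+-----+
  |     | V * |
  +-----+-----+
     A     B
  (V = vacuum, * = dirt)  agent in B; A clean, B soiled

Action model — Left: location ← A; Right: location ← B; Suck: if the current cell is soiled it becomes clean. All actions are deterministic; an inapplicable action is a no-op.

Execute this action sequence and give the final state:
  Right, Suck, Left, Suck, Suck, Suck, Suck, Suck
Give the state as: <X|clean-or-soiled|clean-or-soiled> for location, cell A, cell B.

<A|clean|clean>

step 1/8 (Right): <B|clean|soiled>
step 2/8 (Suck): <B|clean|clean>
step 3/8 (Left): <A|clean|clean>
step 4/8 (Suck): <A|clean|clean>
step 5/8 (Suck): <A|clean|clean>
step 6/8 (Suck): <A|clean|clean>
step 7/8 (Suck): <A|clean|clean>
step 8/8 (Suck): <A|clean|clean>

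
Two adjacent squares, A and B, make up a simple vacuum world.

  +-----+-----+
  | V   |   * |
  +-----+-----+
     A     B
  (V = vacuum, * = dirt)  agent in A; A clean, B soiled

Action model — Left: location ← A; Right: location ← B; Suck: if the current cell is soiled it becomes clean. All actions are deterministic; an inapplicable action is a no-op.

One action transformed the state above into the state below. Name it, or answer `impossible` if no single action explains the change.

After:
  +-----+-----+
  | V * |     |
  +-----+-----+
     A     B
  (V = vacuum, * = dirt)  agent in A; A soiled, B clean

try  Left: <A|clean|soiled>
try Right: <B|clean|soiled>
try  Suck: <A|clean|soiled>
no single action produces the after-state

impossible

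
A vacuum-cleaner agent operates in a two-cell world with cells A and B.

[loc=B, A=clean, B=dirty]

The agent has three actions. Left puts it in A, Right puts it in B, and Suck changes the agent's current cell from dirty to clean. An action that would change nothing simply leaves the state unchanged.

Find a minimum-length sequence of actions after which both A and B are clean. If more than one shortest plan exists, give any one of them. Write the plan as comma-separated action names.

1. Suck → (B; A:clean, B:clean)
min 1: B is dirty, one Suck

Suck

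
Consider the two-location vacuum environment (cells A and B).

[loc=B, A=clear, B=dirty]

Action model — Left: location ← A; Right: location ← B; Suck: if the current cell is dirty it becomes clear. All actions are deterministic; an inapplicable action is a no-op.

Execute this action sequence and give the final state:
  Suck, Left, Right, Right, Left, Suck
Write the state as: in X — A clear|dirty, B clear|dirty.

in A — A clear, B clear

[1] after Suck: in B — A clear, B clear
[2] after Left: in A — A clear, B clear
[3] after Right: in B — A clear, B clear
[4] after Right: in B — A clear, B clear
[5] after Left: in A — A clear, B clear
[6] after Suck: in A — A clear, B clear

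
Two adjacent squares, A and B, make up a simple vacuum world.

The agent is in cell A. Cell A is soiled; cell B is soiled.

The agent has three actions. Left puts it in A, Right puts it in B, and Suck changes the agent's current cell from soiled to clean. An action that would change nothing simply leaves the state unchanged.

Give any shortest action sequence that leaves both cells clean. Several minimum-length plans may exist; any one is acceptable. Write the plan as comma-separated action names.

step 1/3 (Suck): loc=A A=clean B=soiled
step 2/3 (Right): loc=B A=clean B=soiled
step 3/3 (Suck): loc=B A=clean B=clean
min 3: Suck A + move + Suck B

Suck, Right, Suck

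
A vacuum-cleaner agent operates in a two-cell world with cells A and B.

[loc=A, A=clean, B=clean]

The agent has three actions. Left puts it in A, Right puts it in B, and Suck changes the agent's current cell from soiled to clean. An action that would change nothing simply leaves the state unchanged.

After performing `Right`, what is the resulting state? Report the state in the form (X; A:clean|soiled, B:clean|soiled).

start: (A; A:clean, B:clean)
[1] after Right: (B; A:clean, B:clean)

(B; A:clean, B:clean)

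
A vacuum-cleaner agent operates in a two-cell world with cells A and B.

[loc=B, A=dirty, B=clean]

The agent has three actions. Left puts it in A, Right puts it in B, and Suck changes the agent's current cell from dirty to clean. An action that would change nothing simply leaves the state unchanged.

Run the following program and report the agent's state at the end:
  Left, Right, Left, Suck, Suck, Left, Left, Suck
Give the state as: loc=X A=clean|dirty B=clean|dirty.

loc=A A=clean B=clean

Left (#1): loc=A A=dirty B=clean
Right (#2): loc=B A=dirty B=clean
Left (#3): loc=A A=dirty B=clean
Suck (#4): loc=A A=clean B=clean
Suck (#5): loc=A A=clean B=clean
Left (#6): loc=A A=clean B=clean
Left (#7): loc=A A=clean B=clean
Suck (#8): loc=A A=clean B=clean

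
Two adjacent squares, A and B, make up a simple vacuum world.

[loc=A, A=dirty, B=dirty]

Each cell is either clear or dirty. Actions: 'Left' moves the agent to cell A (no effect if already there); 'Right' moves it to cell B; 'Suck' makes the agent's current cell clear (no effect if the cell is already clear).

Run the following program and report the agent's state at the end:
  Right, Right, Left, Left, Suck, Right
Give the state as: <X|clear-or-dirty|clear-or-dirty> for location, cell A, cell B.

<B|clear|dirty>

step 1/6 (Right): <B|dirty|dirty>
step 2/6 (Right): <B|dirty|dirty>
step 3/6 (Left): <A|dirty|dirty>
step 4/6 (Left): <A|dirty|dirty>
step 5/6 (Suck): <A|clear|dirty>
step 6/6 (Right): <B|clear|dirty>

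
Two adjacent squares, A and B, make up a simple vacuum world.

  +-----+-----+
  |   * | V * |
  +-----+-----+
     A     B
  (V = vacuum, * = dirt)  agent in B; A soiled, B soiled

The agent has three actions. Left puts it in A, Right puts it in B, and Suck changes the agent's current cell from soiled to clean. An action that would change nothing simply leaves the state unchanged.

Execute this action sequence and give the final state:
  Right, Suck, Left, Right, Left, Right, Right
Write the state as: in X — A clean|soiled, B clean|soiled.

in B — A soiled, B clean

Right (#1): in B — A soiled, B soiled
Suck (#2): in B — A soiled, B clean
Left (#3): in A — A soiled, B clean
Right (#4): in B — A soiled, B clean
Left (#5): in A — A soiled, B clean
Right (#6): in B — A soiled, B clean
Right (#7): in B — A soiled, B clean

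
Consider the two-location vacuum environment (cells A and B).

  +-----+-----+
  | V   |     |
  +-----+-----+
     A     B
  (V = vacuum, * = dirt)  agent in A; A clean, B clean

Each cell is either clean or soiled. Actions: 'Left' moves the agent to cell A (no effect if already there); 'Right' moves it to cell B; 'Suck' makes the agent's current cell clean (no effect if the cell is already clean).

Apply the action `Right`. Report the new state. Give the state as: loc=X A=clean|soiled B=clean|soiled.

start: loc=A A=clean B=clean
[1] after Right: loc=B A=clean B=clean

loc=B A=clean B=clean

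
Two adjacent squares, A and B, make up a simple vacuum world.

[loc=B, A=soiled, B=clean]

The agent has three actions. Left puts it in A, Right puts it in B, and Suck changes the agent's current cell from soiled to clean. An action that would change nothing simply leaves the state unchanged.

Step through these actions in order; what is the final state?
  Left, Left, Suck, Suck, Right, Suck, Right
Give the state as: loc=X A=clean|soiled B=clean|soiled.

loc=B A=clean B=clean

Left (#1): loc=A A=soiled B=clean
Left (#2): loc=A A=soiled B=clean
Suck (#3): loc=A A=clean B=clean
Suck (#4): loc=A A=clean B=clean
Right (#5): loc=B A=clean B=clean
Suck (#6): loc=B A=clean B=clean
Right (#7): loc=B A=clean B=clean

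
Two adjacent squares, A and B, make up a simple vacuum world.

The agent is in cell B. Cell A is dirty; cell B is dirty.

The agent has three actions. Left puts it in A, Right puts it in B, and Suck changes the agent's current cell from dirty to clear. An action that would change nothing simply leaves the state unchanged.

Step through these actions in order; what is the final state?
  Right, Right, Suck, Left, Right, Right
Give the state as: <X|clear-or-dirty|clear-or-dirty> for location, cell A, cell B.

t=1 Right ⇒ <B|dirty|dirty>
t=2 Right ⇒ <B|dirty|dirty>
t=3 Suck ⇒ <B|dirty|clear>
t=4 Left ⇒ <A|dirty|clear>
t=5 Right ⇒ <B|dirty|clear>
t=6 Right ⇒ <B|dirty|clear>

<B|dirty|clear>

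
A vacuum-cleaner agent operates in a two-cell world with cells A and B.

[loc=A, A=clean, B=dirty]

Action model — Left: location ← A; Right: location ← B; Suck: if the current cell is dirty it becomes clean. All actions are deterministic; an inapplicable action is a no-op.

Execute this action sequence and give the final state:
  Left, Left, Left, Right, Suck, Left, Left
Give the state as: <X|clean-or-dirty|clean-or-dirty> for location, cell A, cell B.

1) do Left; now <A|clean|dirty>
2) do Left; now <A|clean|dirty>
3) do Left; now <A|clean|dirty>
4) do Right; now <B|clean|dirty>
5) do Suck; now <B|clean|clean>
6) do Left; now <A|clean|clean>
7) do Left; now <A|clean|clean>

<A|clean|clean>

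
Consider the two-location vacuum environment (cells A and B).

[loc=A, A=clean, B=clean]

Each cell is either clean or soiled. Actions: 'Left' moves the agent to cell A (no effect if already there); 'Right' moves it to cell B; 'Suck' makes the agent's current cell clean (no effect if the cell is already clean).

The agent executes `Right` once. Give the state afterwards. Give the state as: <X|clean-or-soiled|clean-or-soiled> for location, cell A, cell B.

start: <A|clean|clean>
[1] after Right: <B|clean|clean>

<B|clean|clean>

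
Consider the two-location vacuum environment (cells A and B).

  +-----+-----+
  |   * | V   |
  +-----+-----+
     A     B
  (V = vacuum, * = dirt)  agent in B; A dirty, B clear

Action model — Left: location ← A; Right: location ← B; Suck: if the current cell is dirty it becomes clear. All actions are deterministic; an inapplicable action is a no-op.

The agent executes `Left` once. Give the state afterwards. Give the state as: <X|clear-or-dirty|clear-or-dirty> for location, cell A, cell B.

start: <B|dirty|clear>
step 1/1 (Left): <A|dirty|clear>

<A|dirty|clear>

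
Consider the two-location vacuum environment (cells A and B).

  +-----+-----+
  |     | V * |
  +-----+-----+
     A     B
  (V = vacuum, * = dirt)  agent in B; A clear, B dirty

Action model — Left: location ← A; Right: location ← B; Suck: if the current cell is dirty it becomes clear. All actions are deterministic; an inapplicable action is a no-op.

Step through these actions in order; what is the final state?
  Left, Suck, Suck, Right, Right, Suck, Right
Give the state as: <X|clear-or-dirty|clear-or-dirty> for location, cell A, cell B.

<B|clear|clear>

1. Left → <A|clear|dirty>
2. Suck → <A|clear|dirty>
3. Suck → <A|clear|dirty>
4. Right → <B|clear|dirty>
5. Right → <B|clear|dirty>
6. Suck → <B|clear|clear>
7. Right → <B|clear|clear>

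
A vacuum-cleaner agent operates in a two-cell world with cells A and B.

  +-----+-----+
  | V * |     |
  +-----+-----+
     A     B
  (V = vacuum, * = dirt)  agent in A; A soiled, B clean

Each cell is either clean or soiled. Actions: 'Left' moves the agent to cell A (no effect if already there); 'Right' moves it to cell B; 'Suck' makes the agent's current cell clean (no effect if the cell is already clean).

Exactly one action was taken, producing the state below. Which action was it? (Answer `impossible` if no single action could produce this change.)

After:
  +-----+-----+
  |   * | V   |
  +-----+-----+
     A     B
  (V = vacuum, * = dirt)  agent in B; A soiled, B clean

Right

try  Left: in A — A soiled, B clean
try Right: in B — A soiled, B clean  ← match
try  Suck: in A — A clean, B clean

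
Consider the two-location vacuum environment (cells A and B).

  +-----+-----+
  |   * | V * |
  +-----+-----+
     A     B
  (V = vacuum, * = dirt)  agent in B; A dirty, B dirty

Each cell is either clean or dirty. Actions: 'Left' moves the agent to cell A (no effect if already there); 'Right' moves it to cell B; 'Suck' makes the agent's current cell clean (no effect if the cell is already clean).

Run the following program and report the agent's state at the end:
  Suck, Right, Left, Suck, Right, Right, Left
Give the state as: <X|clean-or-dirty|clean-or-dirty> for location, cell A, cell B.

<A|clean|clean>

Suck (#1): <B|dirty|clean>
Right (#2): <B|dirty|clean>
Left (#3): <A|dirty|clean>
Suck (#4): <A|clean|clean>
Right (#5): <B|clean|clean>
Right (#6): <B|clean|clean>
Left (#7): <A|clean|clean>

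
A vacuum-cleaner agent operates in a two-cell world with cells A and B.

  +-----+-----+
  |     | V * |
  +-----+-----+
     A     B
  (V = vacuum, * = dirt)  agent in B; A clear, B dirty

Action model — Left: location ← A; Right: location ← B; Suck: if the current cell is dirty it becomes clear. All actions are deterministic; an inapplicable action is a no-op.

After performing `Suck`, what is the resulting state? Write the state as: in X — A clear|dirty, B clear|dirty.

in B — A clear, B clear

start: in B — A clear, B dirty
t=1 Suck ⇒ in B — A clear, B clear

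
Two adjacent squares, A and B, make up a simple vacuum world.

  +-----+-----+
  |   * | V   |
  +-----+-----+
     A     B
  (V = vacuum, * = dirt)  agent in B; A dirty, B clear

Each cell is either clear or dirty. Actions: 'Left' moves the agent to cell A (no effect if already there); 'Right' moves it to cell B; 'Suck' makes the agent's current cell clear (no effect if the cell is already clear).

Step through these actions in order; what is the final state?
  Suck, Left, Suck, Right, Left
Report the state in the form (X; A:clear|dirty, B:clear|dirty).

Suck (#1): (B; A:dirty, B:clear)
Left (#2): (A; A:dirty, B:clear)
Suck (#3): (A; A:clear, B:clear)
Right (#4): (B; A:clear, B:clear)
Left (#5): (A; A:clear, B:clear)

(A; A:clear, B:clear)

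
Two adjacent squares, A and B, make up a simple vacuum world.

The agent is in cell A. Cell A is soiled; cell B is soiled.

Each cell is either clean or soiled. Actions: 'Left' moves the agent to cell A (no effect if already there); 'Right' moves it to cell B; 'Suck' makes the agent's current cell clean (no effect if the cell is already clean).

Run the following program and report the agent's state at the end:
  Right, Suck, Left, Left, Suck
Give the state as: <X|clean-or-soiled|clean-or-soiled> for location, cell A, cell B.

step 1/5 (Right): <B|soiled|soiled>
step 2/5 (Suck): <B|soiled|clean>
step 3/5 (Left): <A|soiled|clean>
step 4/5 (Left): <A|soiled|clean>
step 5/5 (Suck): <A|clean|clean>

<A|clean|clean>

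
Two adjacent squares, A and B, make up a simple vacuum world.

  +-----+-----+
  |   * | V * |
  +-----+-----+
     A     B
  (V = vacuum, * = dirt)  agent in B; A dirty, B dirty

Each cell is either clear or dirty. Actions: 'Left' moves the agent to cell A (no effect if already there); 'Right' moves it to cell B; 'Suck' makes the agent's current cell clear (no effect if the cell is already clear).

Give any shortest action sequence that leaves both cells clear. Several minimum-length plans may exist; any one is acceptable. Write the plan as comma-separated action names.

Suck, Left, Suck

Suck (#1): loc=B A=dirty B=clear
Left (#2): loc=A A=dirty B=clear
Suck (#3): loc=A A=clear B=clear
min 3: Suck B + move + Suck A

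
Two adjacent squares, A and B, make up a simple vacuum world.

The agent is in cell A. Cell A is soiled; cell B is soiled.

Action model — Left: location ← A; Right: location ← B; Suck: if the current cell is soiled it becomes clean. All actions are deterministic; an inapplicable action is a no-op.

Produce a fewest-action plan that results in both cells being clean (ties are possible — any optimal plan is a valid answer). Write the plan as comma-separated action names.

Suck (#1): (A; A:clean, B:soiled)
Right (#2): (B; A:clean, B:soiled)
Suck (#3): (B; A:clean, B:clean)
min 3: Suck A + move + Suck B

Suck, Right, Suck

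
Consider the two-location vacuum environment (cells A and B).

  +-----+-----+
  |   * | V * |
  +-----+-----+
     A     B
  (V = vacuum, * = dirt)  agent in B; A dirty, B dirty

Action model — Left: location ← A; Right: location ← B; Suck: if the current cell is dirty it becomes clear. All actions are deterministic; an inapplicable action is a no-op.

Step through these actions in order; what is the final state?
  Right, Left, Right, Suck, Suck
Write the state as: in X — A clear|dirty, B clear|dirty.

step 1/5 (Right): in B — A dirty, B dirty
step 2/5 (Left): in A — A dirty, B dirty
step 3/5 (Right): in B — A dirty, B dirty
step 4/5 (Suck): in B — A dirty, B clear
step 5/5 (Suck): in B — A dirty, B clear

in B — A dirty, B clear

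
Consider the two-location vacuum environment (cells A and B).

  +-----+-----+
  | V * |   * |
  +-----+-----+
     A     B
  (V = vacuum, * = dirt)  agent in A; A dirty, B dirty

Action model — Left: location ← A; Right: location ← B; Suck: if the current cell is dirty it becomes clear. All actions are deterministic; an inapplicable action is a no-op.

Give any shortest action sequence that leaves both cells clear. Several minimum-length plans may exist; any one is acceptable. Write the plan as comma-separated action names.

Suck, Right, Suck

step 1/3 (Suck): <A|clear|dirty>
step 2/3 (Right): <B|clear|dirty>
step 3/3 (Suck): <B|clear|clear>
min 3: Suck A + move + Suck B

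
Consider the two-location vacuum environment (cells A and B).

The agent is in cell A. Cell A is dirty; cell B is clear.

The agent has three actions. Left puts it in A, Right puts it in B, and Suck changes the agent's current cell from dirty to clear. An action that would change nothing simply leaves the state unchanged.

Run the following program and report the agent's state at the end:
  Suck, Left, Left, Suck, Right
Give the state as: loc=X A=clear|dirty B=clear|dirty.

loc=B A=clear B=clear

[1] after Suck: loc=A A=clear B=clear
[2] after Left: loc=A A=clear B=clear
[3] after Left: loc=A A=clear B=clear
[4] after Suck: loc=A A=clear B=clear
[5] after Right: loc=B A=clear B=clear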